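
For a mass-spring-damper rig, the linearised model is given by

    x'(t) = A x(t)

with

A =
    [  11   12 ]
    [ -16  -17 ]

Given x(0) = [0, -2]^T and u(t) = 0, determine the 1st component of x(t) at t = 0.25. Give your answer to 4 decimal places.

det(sI - A) = s^2 - (tr A)s + det A, with tr A = 11 + (-17) = -6 and det A = 11·(-17) - 12·(-16) = -187 - (-192) = 5.
So p(s) = det(sI - A) = s^2 + 6s + 5.
Factor s^2 + 6s + 5: two numbers with sum -6 and product 5 are -1 and -5, so s^2 + 6s + 5 = (s + 1)(s + 5).
Hence p(s) = (s + 1) (s + 5), with roots -5, -1.
The eigenvalues -5, -1 are distinct and real, so A is diagonalisable and x(t) = e^{At} x(0) = V diag(e^{λ_i t}) V^{-1} x(0), where the columns of V are the eigenvectors.
λ = -5: A - (-5)I = [[16, 12], [-16, -12]]. Row 1 gives 16·v1 + 12·v2 = 0, so take v_1 = [3, -4]^T.
λ = -1: A - (-1)I = [[12, 12], [-16, -16]]. Row 1 gives 12·v1 + 12·v2 = 0, so take v_2 = [1, -1]^T.
V = [v_1 v_2] = [[3, 1], [-4, -1]] has det V = 1, so V^{-1} = adj(V)/det V = [[-1, -1], [4, 3]].
Modal coordinates z(0) = V^{-1} x(0): (-1)·0 + (-1)·(-2) = 2; 4·0 + 3·(-2) = -6; so z(0) = [2, -6]^T.
x_1(t) = Σ_i (v_i)_1 · z_i(0) · e^{λ_i t} (row 1 of V times the modal terms).
x_1(0.25) = 3·2·e^{-5·0.25} + 1·(-6)·e^{-1·0.25} = 6·0.286505 + (-6)·0.778801 = -2.9538.

-2.9538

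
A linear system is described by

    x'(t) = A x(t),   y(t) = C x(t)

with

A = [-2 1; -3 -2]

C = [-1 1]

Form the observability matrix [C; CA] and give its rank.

2

CA = [[-1, -3]]
Observability matrix O = [C; CA] = [[-1, 1], [-1, -3]]
det(O) = (-1)·(-3) - 1·(-1) = 3 - (-1) = 4 ≠ 0, so rank(O) = 2.
rank(O) = 2 = n, so the pair (A, C) is completely observable.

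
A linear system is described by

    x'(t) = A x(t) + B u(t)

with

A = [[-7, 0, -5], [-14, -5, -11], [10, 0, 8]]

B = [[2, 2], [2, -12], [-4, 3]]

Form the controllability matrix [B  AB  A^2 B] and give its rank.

AB = [[6, -29], [6, -1], [-12, 44]]
A^2B = [[18, -17], [18, -73], [-36, 62]]
Controllability matrix C = [B  AB  A^2B] = [[2, 2, 6, -29, 18, -17], [2, -12, 6, -1, 18, -73], [-4, 3, -12, 44, -36, 62]]
The rows r1, r2, r3 of C are linearly dependent: 3·r1 + r2 + 2·r3 = 0 (check each entry), so rank(C) ≤ 2.
The 2×2 minor from rows 1, 2, columns 1, 2 is 2·(-12) - 2·2 = -24 - 4 = -28 ≠ 0, so rank(C) = 2.
rank(C) = 2 < n = 3, so the pair (A, B) is not completely controllable.

2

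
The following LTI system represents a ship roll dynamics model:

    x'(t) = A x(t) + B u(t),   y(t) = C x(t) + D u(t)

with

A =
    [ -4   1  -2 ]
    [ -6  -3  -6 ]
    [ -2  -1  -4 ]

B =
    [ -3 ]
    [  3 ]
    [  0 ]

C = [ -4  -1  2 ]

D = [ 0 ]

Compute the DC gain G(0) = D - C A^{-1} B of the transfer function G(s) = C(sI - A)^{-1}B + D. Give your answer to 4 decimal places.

G(0) = C(-A)^{-1}B + D = -C A^{-1} B + D.
det A = -36, so A^{-1} = (1/-36)·adj(A) = [[-1/6, -1/6, 1/3], [1/3, -1/3, 1/3], [0, 1/6, -1/2]]
A^{-1} B = [0, -2, 1/2]^T
C A^{-1} B = 3
G(0) = D - C A^{-1} B = 0 - (3) = -3

-3.0000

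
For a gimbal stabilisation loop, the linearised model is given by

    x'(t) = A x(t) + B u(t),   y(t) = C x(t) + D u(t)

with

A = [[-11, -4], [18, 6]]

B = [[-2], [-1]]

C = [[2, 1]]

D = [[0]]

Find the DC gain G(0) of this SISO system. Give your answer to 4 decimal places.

G(0) = C(-A)^{-1}B + D = -C A^{-1} B + D.
det A = 6, so A^{-1} = (1/6)·adj(A) = [[1, 2/3], [-3, -11/6]]
A^{-1} B = [-8/3, 47/6]^T
C A^{-1} B = 5/2
G(0) = D - C A^{-1} B = 0 - (5/2) = -5/2 ≈ -2.5000

-2.5000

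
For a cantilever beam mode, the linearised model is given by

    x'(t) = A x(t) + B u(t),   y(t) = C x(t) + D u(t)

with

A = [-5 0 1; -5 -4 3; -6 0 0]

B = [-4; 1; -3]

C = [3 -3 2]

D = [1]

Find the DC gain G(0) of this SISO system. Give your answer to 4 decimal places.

-3.5000

G(0) = C(-A)^{-1}B + D = -C A^{-1} B + D.
det A = -24, so A^{-1} = (1/-24)·adj(A) = [[0, 0, -1/6], [3/4, -1/4, -5/12], [1, 0, -5/6]]
A^{-1} B = [1/2, -2, -3/2]^T
C A^{-1} B = 9/2
G(0) = D - C A^{-1} B = 1 - (9/2) = -7/2 ≈ -3.5000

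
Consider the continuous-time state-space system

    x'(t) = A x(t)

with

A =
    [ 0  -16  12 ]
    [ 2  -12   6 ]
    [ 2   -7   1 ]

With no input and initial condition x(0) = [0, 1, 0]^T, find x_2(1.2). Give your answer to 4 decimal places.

det(sI - A) = s^3 - (tr A)s^2 + (M11 + M22 + M33)s - det A, where Mii is the 2×2 principal minor of A obtained by deleting row i and column i.
tr A = 0 + (-12) + 1 = -11; M11 = (-12)·1 - 6·(-7) = -12 - (-42) = 30; M22 = 0·1 - 12·2 = 0 - 24 = -24; M33 = 0·(-12) - (-16)·2 = 0 - (-32) = 32; sum of minors = 38.
det A = 0·((-12)·1 - 6·(-7)) - (-16)·(2·1 - 6·2) + 12·(2·(-7) - (-12)·2) = 0·30 - (-16)·(-10) + 12·10 = -40.
So p(s) = det(sI - A) = s^3 + 11s^2 + 38s + 40.
Rational-root test: any integer root divides 40. Testing small divisors, s = -2 works: p(-2) = -8 + 44 + (-76) + 40 = 0, so (s + 2) is a factor.
Dividing, p(s) = (s + 2)(s^2 + 9s + 20).
Factor s^2 + 9s + 20: two numbers with sum -9 and product 20 are -4 and -5, so s^2 + 9s + 20 = (s + 4)(s + 5).
Hence p(s) = (s + 2) (s + 4) (s + 5), with roots -5, -4, -2.
The eigenvalues -5, -4, -2 are distinct and real, so A is diagonalisable and x(t) = e^{At} x(0) = V diag(e^{λ_i t}) V^{-1} x(0), where the columns of V are the eigenvectors.
λ = -5: A - (-5)I = [[5, -16, 12], [2, -7, 6], [2, -7, 6]]. v must be orthogonal to every row; (row 1) × (row 2) = [-12, -6, -3], so take v_1 = [4, 2, 1]^T.
λ = -4: A - (-4)I = [[4, -16, 12], [2, -8, 6], [2, -7, 5]]. v must be orthogonal to every row; (row 1) × (row 3) = [4, 4, 4], so take v_2 = [-1, -1, -1]^T.
λ = -2: A - (-2)I = [[2, -16, 12], [2, -10, 6], [2, -7, 3]]. v must be orthogonal to every row; (row 1) × (row 2) = [24, 12, 12], so take v_3 = [2, 1, 1]^T.
V = [v_1 v_2 v_3] = [[4, -1, 2], [2, -1, 1], [1, -1, 1]] has det V = -1, so V^{-1} = adj(V)/det V = [[0, 1, -1], [1, -2, 0], [1, -3, 2]].
Modal coordinates z(0) = V^{-1} x(0): 0·0 + 1·1 + (-1)·0 = 1; 1·0 + (-2)·1 + 0·0 = -2; 1·0 + (-3)·1 + 2·0 = -3; so z(0) = [1, -2, -3]^T.
x_2(t) = Σ_i (v_i)_2 · z_i(0) · e^{λ_i t} (row 2 of V times the modal terms).
x_2(1.2) = 2·1·e^{-5·1.2} + (-1)·(-2)·e^{-4·1.2} + 1·(-3)·e^{-2·1.2} = 2·0.002479 + 2·0.008230 + (-3)·0.090718 = -0.2507.

-0.2507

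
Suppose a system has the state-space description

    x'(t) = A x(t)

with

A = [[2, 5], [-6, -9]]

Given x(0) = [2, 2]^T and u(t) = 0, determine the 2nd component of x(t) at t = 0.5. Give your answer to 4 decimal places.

-1.6608

det(sI - A) = s^2 - (tr A)s + det A, with tr A = 2 + (-9) = -7 and det A = 2·(-9) - 5·(-6) = -18 - (-30) = 12.
So p(s) = det(sI - A) = s^2 + 7s + 12.
Factor s^2 + 7s + 12: two numbers with sum -7 and product 12 are -3 and -4, so s^2 + 7s + 12 = (s + 3)(s + 4).
Hence p(s) = (s + 3) (s + 4), with roots -4, -3.
The eigenvalues -4, -3 are distinct and real, so A is diagonalisable and x(t) = e^{At} x(0) = V diag(e^{λ_i t}) V^{-1} x(0), where the columns of V are the eigenvectors.
λ = -4: A - (-4)I = [[6, 5], [-6, -5]]. Row 1 gives 6·v1 + 5·v2 = 0, so take v_1 = [-5, 6]^T.
λ = -3: A - (-3)I = [[5, 5], [-6, -6]]. Row 1 gives 5·v1 + 5·v2 = 0, so take v_2 = [1, -1]^T.
V = [v_1 v_2] = [[-5, 1], [6, -1]] has det V = -1, so V^{-1} = adj(V)/det V = [[1, 1], [6, 5]].
Modal coordinates z(0) = V^{-1} x(0): 1·2 + 1·2 = 4; 6·2 + 5·2 = 22; so z(0) = [4, 22]^T.
x_2(t) = Σ_i (v_i)_2 · z_i(0) · e^{λ_i t} (row 2 of V times the modal terms).
x_2(0.5) = 6·4·e^{-4·0.5} + (-1)·22·e^{-3·0.5} = 24·0.135335 + (-22)·0.223130 = -1.6608.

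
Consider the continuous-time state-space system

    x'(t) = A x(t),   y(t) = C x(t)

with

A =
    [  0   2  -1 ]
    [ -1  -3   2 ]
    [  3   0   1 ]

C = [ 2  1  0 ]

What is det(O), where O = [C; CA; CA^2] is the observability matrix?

9

CA = [[-1, 1, 0]]
CA^2 = [[-1, -5, 3]]
Observability matrix O = [C; CA; CA^2] = [[2, 1, 0], [-1, 1, 0], [-1, -5, 3]]
Expanding along the first row, det(O) = 2·(1·3 - 0·(-5)) - 1·((-1)·3 - 0·(-1)) + 0·((-1)·(-5) - 1·(-1)) = 2·3 - 1·(-3) + 0·6 = 9
Since det(O) ≠ 0, rank(O) = 3 and the system is completely observable.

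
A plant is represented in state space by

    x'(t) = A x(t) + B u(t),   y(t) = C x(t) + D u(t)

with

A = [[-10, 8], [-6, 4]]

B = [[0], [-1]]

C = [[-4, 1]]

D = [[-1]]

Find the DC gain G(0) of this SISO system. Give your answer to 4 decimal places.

G(0) = C(-A)^{-1}B + D = -C A^{-1} B + D.
det A = 8, so A^{-1} = (1/8)·adj(A) = [[1/2, -1], [3/4, -5/4]]
A^{-1} B = [1, 5/4]^T
C A^{-1} B = -11/4
G(0) = D - C A^{-1} B = -1 - (-11/4) = 7/4 ≈ 1.7500

1.7500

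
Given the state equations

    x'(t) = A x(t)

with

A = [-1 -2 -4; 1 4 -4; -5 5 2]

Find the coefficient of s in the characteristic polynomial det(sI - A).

Expand det(sI - A) for the 3×3 matrix.
p(s) = s^3 - 5s^2 + 4s + 164.
(Check: constant term = det(-A) = (-1)^3 det A = 164; coefficient of s^2 = -tr A = -5.)
The coefficient of s is 4.

4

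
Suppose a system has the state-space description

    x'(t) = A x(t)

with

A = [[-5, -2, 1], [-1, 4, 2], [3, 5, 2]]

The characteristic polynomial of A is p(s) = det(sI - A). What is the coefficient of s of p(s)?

-37

Expand det(sI - A) for the 3×3 matrix.
p(s) = s^3 - s^2 - 37s + 23.
(Check: constant term = det(-A) = (-1)^3 det A = 23; coefficient of s^2 = -tr A = -1.)
The coefficient of s is -37.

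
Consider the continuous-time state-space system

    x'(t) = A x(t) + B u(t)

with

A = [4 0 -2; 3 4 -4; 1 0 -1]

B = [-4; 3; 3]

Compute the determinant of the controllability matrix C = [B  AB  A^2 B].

AB = [[-22], [-12], [-7]]
A^2B = [[-74], [-86], [-15]]
Controllability matrix C = [B  AB  A^2B] = [[-4, -22, -74], [3, -12, -86], [3, -7, -15]]
Expanding along the first row, det(C) = (-4)·((-12)·(-15) - (-86)·(-7)) - (-22)·(3·(-15) - (-86)·3) + (-74)·(3·(-7) - (-12)·3) = (-4)·(-422) - (-22)·213 + (-74)·15 = 5264
Since det(C) ≠ 0, rank(C) = 3 and the system is completely controllable.

5264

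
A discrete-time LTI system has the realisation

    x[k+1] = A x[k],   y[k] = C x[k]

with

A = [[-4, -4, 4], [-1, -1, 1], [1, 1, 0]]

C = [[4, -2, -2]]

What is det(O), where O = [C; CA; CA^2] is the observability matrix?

CA = [[-16, -16, 14]]
CA^2 = [[94, 94, -80]]
Observability matrix O = [C; CA; CA^2] = [[4, -2, -2], [-16, -16, 14], [94, 94, -80]]
Expanding along the first row, det(O) = 4·((-16)·(-80) - 14·94) - (-2)·((-16)·(-80) - 14·94) + (-2)·((-16)·94 - (-16)·94) = 4·(-36) - (-2)·(-36) + (-2)·0 = -216
Since det(O) ≠ 0, rank(O) = 3 and the system is completely observable.

-216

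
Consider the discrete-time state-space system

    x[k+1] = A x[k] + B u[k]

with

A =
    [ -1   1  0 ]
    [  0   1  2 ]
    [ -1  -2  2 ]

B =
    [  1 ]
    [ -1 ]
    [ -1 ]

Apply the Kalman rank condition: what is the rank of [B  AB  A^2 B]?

3

AB = [[-2], [-3], [-1]]
A^2B = [[-1], [-5], [6]]
Controllability matrix C = [B  AB  A^2B] = [[1, -2, -1], [-1, -3, -5], [-1, -1, 6]]
det(C) = 1·((-3)·6 - (-5)·(-1)) - (-2)·((-1)·6 - (-5)·(-1)) + (-1)·((-1)·(-1) - (-3)·(-1)) = 1·(-23) - (-2)·(-11) + (-1)·(-2) = -43 ≠ 0, so rank(C) = 3.
rank(C) = 3 = n, so the pair (A, B) is completely controllable.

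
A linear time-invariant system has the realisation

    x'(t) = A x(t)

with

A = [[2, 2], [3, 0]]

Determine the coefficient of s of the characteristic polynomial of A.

For a 2×2 matrix, det(sI - A) = s^2 - (tr A)s + det A.
tr A = 2, det A = -6.
So p(s) = s^2 - 2s - 6.
The coefficient of s is -2.

-2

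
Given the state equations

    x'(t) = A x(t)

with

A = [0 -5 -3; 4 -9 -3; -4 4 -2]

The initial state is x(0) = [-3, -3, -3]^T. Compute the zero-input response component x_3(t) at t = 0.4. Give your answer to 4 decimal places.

det(sI - A) = s^3 - (tr A)s^2 + (M11 + M22 + M33)s - det A, where Mii is the 2×2 principal minor of A obtained by deleting row i and column i.
tr A = 0 + (-9) + (-2) = -11; M11 = (-9)·(-2) - (-3)·4 = 18 - (-12) = 30; M22 = 0·(-2) - (-3)·(-4) = 0 - 12 = -12; M33 = 0·(-9) - (-5)·4 = 0 - (-20) = 20; sum of minors = 38.
det A = 0·((-9)·(-2) - (-3)·4) - (-5)·(4·(-2) - (-3)·(-4)) + (-3)·(4·4 - (-9)·(-4)) = 0·30 - (-5)·(-20) + (-3)·(-20) = -40.
So p(s) = det(sI - A) = s^3 + 11s^2 + 38s + 40.
Rational-root test: any integer root divides 40. Testing small divisors, s = -2 works: p(-2) = -8 + 44 + (-76) + 40 = 0, so (s + 2) is a factor.
Dividing, p(s) = (s + 2)(s^2 + 9s + 20).
Factor s^2 + 9s + 20: two numbers with sum -9 and product 20 are -4 and -5, so s^2 + 9s + 20 = (s + 4)(s + 5).
Hence p(s) = (s + 2) (s + 4) (s + 5), with roots -5, -4, -2.
The eigenvalues -5, -4, -2 are distinct and real, so A is diagonalisable and x(t) = e^{At} x(0) = V diag(e^{λ_i t}) V^{-1} x(0), where the columns of V are the eigenvectors.
λ = -5: A - (-5)I = [[5, -5, -3], [4, -4, -3], [-4, 4, 3]]. v must be orthogonal to every row; (row 1) × (row 2) = [3, 3, 0], so take v_1 = [1, 1, 0]^T.
λ = -4: A - (-4)I = [[4, -5, -3], [4, -5, -3], [-4, 4, 2]]. v must be orthogonal to every row; (row 1) × (row 3) = [2, 4, -4], so take v_2 = [-1, -2, 2]^T.
λ = -2: A - (-2)I = [[2, -5, -3], [4, -7, -3], [-4, 4, 0]]. v must be orthogonal to every row; (row 1) × (row 2) = [-6, -6, 6], so take v_3 = [-1, -1, 1]^T.
V = [v_1 v_2 v_3] = [[1, -1, -1], [1, -2, -1], [0, 2, 1]] has det V = -1, so V^{-1} = adj(V)/det V = [[0, 1, 1], [1, -1, 0], [-2, 2, 1]].
Modal coordinates z(0) = V^{-1} x(0): 0·(-3) + 1·(-3) + 1·(-3) = -6; 1·(-3) + (-1)·(-3) + 0·(-3) = 0; (-2)·(-3) + 2·(-3) + 1·(-3) = -3; so z(0) = [-6, 0, -3]^T.
x_3(t) = Σ_i (v_i)_3 · z_i(0) · e^{λ_i t} (row 3 of V times the modal terms).
x_3(0.4) = 0·(-6)·e^{-5·0.4} + 2·0·e^{-4·0.4} + 1·(-3)·e^{-2·0.4} = 0·0.135335 + 0·0.201897 + (-3)·0.449329 = -1.3480.

-1.3480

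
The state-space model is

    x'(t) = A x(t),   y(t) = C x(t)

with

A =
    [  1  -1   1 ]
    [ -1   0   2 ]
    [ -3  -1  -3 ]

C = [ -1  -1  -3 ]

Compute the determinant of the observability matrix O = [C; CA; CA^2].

CA = [[9, 4, 6]]
CA^2 = [[-13, -15, -1]]
Observability matrix O = [C; CA; CA^2] = [[-1, -1, -3], [9, 4, 6], [-13, -15, -1]]
Expanding along the first row, det(O) = (-1)·(4·(-1) - 6·(-15)) - (-1)·(9·(-1) - 6·(-13)) + (-3)·(9·(-15) - 4·(-13)) = (-1)·86 - (-1)·69 + (-3)·(-83) = 232
Since det(O) ≠ 0, rank(O) = 3 and the system is completely observable.

232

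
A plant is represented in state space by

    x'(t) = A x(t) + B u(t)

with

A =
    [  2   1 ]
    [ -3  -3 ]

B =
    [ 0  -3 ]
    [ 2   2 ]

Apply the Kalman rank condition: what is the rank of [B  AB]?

AB = [[2, -4], [-6, 3]]
Controllability matrix C = [B  AB] = [[0, -3, 2, -4], [2, 2, -6, 3]]
Take the 2×2 submatrix of C formed by columns 1, 2: [[0, -3], [2, 2]]. Its determinant is 0·2 - (-3)·2 = 0 - (-6) = 6 ≠ 0.
So rank(C) ≥ 2; since C has 2 rows, rank(C) = 2.
rank(C) = 2 = n, so the pair (A, B) is completely controllable.

2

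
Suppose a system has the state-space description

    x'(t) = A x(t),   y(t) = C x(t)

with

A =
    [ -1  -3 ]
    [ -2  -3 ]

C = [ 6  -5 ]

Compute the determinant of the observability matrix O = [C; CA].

2

CA = [[4, -3]]
Observability matrix O = [C; CA] = [[6, -5], [4, -3]]
det(O) = 6·(-3) - (-5)·4 = -18 - (-20) = 2
Since det(O) ≠ 0, rank(O) = 2 and the system is completely observable.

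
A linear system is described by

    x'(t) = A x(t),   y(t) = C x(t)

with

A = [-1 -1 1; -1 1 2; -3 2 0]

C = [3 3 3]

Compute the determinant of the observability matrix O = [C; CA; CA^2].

-3159

CA = [[-15, 6, 9]]
CA^2 = [[-18, 39, -3]]
Observability matrix O = [C; CA; CA^2] = [[3, 3, 3], [-15, 6, 9], [-18, 39, -3]]
Expanding along the first row, det(O) = 3·(6·(-3) - 9·39) - 3·((-15)·(-3) - 9·(-18)) + 3·((-15)·39 - 6·(-18)) = 3·(-369) - 3·207 + 3·(-477) = -3159
Since det(O) ≠ 0, rank(O) = 3 and the system is completely observable.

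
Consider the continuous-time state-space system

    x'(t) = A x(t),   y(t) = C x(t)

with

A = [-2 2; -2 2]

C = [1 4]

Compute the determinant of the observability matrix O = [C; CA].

CA = [[-10, 10]]
Observability matrix O = [C; CA] = [[1, 4], [-10, 10]]
det(O) = 1·10 - 4·(-10) = 10 - (-40) = 50
Since det(O) ≠ 0, rank(O) = 2 and the system is completely observable.

50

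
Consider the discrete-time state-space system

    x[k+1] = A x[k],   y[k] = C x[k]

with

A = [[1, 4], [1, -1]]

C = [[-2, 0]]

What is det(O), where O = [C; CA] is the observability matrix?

CA = [[-2, -8]]
Observability matrix O = [C; CA] = [[-2, 0], [-2, -8]]
det(O) = (-2)·(-8) - 0·(-2) = 16 - 0 = 16
Since det(O) ≠ 0, rank(O) = 2 and the system is completely observable.

16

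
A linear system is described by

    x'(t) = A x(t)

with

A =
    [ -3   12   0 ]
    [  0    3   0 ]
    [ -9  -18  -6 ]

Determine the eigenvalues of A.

-6, -3, 3

det(sI - A) = s^3 - (tr A)s^2 + (M11 + M22 + M33)s - det A, where Mii is the 2×2 principal minor of A obtained by deleting row i and column i.
tr A = (-3) + 3 + (-6) = -6; M11 = 3·(-6) - 0·(-18) = -18 - 0 = -18; M22 = (-3)·(-6) - 0·(-9) = 18 - 0 = 18; M33 = (-3)·3 - 12·0 = -9 - 0 = -9; sum of minors = -9.
det A = (-3)·(3·(-6) - 0·(-18)) - 12·(0·(-6) - 0·(-9)) + 0·(0·(-18) - 3·(-9)) = (-3)·(-18) - 12·0 + 0·27 = 54.
So p(s) = det(sI - A) = s^3 + 6s^2 - 9s - 54.
Rational-root test: any integer root divides -54. Testing small divisors, s = -3 works: p(-3) = -27 + 54 + 27 + (-54) = 0, so (s + 3) is a factor.
Dividing, p(s) = (s + 3)(s^2 + 3s - 18).
Factor s^2 + 3s - 18: two numbers with sum -3 and product -18 are 3 and -6, so s^2 + 3s - 18 = (s - 3)(s + 6).
Hence p(s) = (s - 3) (s + 3) (s + 6), with roots -6, -3, 3.
At least one eigenvalue has non-negative real part, so the system is not asymptotically stable.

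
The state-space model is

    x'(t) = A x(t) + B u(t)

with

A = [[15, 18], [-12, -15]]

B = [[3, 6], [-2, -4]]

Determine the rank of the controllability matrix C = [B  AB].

1

AB = [[9, 18], [-6, -12]]
Controllability matrix C = [B  AB] = [[3, 6, 9, 18], [-2, -4, -6, -12]]
Every column of C is a scalar multiple of column 1 = [3, -2] (multipliers 1, 2, 3, 6), so the columns span a one-dimensional space.
C ≠ 0, hence rank(C) = 1.
rank(C) = 1 < n = 2, so the pair (A, B) is not completely controllable.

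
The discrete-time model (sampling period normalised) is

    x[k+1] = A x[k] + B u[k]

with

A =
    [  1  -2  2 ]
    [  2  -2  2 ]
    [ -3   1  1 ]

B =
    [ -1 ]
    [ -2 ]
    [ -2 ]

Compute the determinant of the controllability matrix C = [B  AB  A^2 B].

AB = [[-1], [-2], [-1]]
A^2B = [[1], [0], [0]]
Controllability matrix C = [B  AB  A^2B] = [[-1, -1, 1], [-2, -2, 0], [-2, -1, 0]]
Expanding along the first row, det(C) = (-1)·((-2)·0 - 0·(-1)) - (-1)·((-2)·0 - 0·(-2)) + 1·((-2)·(-1) - (-2)·(-2)) = (-1)·0 - (-1)·0 + 1·(-2) = -2
Since det(C) ≠ 0, rank(C) = 3 and the system is completely controllable.

-2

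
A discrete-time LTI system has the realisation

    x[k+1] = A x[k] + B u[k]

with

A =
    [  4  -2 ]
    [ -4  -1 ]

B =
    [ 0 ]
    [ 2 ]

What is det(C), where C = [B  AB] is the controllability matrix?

AB = [[-4], [-2]]
Controllability matrix C = [B  AB] = [[0, -4], [2, -2]]
det(C) = 0·(-2) - (-4)·2 = 0 - (-8) = 8
Since det(C) ≠ 0, rank(C) = 2 and the system is completely controllable.

8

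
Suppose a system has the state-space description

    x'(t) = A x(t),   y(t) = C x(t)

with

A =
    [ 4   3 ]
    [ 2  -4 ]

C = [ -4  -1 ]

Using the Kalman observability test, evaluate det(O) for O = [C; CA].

CA = [[-18, -8]]
Observability matrix O = [C; CA] = [[-4, -1], [-18, -8]]
det(O) = (-4)·(-8) - (-1)·(-18) = 32 - 18 = 14
Since det(O) ≠ 0, rank(O) = 2 and the system is completely observable.

14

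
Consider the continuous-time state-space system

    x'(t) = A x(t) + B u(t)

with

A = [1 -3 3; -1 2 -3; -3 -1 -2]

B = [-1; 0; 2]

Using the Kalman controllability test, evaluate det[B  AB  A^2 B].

22

AB = [[5], [-5], [-1]]
A^2B = [[17], [-12], [-8]]
Controllability matrix C = [B  AB  A^2B] = [[-1, 5, 17], [0, -5, -12], [2, -1, -8]]
Expanding along the first row, det(C) = (-1)·((-5)·(-8) - (-12)·(-1)) - 5·(0·(-8) - (-12)·2) + 17·(0·(-1) - (-5)·2) = (-1)·28 - 5·24 + 17·10 = 22
Since det(C) ≠ 0, rank(C) = 3 and the system is completely controllable.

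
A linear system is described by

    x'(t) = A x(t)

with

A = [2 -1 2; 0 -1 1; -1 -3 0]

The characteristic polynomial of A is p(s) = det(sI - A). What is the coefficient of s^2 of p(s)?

Expand det(sI - A) for the 3×3 matrix.
p(s) = s^3 - s^2 + 3s - 5.
(Check: constant term = det(-A) = (-1)^3 det A = -5; coefficient of s^2 = -tr A = -1.)
The coefficient of s^2 is -1.

-1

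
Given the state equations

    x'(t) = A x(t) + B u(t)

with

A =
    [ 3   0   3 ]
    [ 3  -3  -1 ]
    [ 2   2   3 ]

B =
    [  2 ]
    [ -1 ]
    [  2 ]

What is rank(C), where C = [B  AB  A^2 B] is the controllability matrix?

AB = [[12], [7], [8]]
A^2B = [[60], [7], [62]]
Controllability matrix C = [B  AB  A^2B] = [[2, 12, 60], [-1, 7, 7], [2, 8, 62]]
det(C) = 2·(7·62 - 7·8) - 12·((-1)·62 - 7·2) + 60·((-1)·8 - 7·2) = 2·378 - 12·(-76) + 60·(-22) = 348 ≠ 0, so rank(C) = 3.
rank(C) = 3 = n, so the pair (A, B) is completely controllable.

3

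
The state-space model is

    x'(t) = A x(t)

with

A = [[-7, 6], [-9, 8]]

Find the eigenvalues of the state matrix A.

-1, 2

det(sI - A) = s^2 - (tr A)s + det A, with tr A = (-7) + 8 = 1 and det A = (-7)·8 - 6·(-9) = -56 - (-54) = -2.
So p(s) = det(sI - A) = s^2 - s - 2.
Factor s^2 - s - 2: two numbers with sum 1 and product -2 are 2 and -1, so s^2 - s - 2 = (s - 2)(s + 1).
Hence p(s) = (s - 2) (s + 1), with roots -1, 2.
At least one eigenvalue has non-negative real part, so the system is not asymptotically stable.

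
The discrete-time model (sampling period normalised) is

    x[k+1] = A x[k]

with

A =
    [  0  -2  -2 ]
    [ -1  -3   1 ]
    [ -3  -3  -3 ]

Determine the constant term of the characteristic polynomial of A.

-24

Expand det(zI - A) for the 3×3 matrix.
p(z) = z^3 + 6z^2 + 4z - 24.
(Check: constant term = det(-A) = (-1)^3 det A = -24; coefficient of z^2 = -tr A = 6.)
The constant term is -24.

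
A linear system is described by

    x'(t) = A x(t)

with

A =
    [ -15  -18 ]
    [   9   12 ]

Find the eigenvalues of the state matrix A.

-6, 3

det(sI - A) = s^2 - (tr A)s + det A, with tr A = (-15) + 12 = -3 and det A = (-15)·12 - (-18)·9 = -180 - (-162) = -18.
So p(s) = det(sI - A) = s^2 + 3s - 18.
Factor s^2 + 3s - 18: two numbers with sum -3 and product -18 are 3 and -6, so s^2 + 3s - 18 = (s - 3)(s + 6).
Hence p(s) = (s - 3) (s + 6), with roots -6, 3.
At least one eigenvalue has non-negative real part, so the system is not asymptotically stable.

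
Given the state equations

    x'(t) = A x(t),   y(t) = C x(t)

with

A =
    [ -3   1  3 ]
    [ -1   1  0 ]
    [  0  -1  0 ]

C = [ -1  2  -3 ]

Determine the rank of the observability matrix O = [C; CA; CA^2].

CA = [[1, 4, -3]]
CA^2 = [[-7, 8, 3]]
Observability matrix O = [C; CA; CA^2] = [[-1, 2, -3], [1, 4, -3], [-7, 8, 3]]
det(O) = (-1)·(4·3 - (-3)·8) - 2·(1·3 - (-3)·(-7)) + (-3)·(1·8 - 4·(-7)) = (-1)·36 - 2·(-18) + (-3)·36 = -108 ≠ 0, so rank(O) = 3.
rank(O) = 3 = n, so the pair (A, C) is completely observable.

3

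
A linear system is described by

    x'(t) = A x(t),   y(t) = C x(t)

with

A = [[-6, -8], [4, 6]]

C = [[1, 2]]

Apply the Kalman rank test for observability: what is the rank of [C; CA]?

1

CA = [[2, 4]]
Observability matrix O = [C; CA] = [[1, 2], [2, 4]]
Every row of O is a scalar multiple of row 1 = [1, 2] (multipliers 1, 2), so the rows span a one-dimensional space.
O ≠ 0, hence rank(O) = 1.
rank(O) = 1 < n = 2, so the pair (A, C) is not completely observable.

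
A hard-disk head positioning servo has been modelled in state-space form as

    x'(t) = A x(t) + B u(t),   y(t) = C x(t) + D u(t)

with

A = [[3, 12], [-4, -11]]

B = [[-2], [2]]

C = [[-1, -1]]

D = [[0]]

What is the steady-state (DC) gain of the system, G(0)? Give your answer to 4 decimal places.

G(0) = C(-A)^{-1}B + D = -C A^{-1} B + D.
det A = 15, so A^{-1} = (1/15)·adj(A) = [[-11/15, -4/5], [4/15, 1/5]]
A^{-1} B = [-2/15, -2/15]^T
C A^{-1} B = 4/15
G(0) = D - C A^{-1} B = 0 - (4/15) = -4/15 ≈ -0.2667

-0.2667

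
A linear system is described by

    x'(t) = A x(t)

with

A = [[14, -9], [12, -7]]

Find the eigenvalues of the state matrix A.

det(sI - A) = s^2 - (tr A)s + det A, with tr A = 14 + (-7) = 7 and det A = 14·(-7) - (-9)·12 = -98 - (-108) = 10.
So p(s) = det(sI - A) = s^2 - 7s + 10.
Factor s^2 - 7s + 10: two numbers with sum 7 and product 10 are 5 and 2, so s^2 - 7s + 10 = (s - 5)(s - 2).
Hence p(s) = (s - 5) (s - 2), with roots 2, 5.
At least one eigenvalue has non-negative real part, so the system is not asymptotically stable.

2, 5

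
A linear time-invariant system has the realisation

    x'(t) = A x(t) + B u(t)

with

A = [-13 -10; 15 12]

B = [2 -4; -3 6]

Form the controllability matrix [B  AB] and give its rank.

1

AB = [[4, -8], [-6, 12]]
Controllability matrix C = [B  AB] = [[2, -4, 4, -8], [-3, 6, -6, 12]]
Every column of C is a scalar multiple of column 1 = [2, -3] (multipliers 1, -2, 2, -4), so the columns span a one-dimensional space.
C ≠ 0, hence rank(C) = 1.
rank(C) = 1 < n = 2, so the pair (A, B) is not completely controllable.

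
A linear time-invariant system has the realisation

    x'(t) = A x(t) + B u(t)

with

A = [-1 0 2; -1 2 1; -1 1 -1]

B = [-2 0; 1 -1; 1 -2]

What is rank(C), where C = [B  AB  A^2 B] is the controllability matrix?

AB = [[4, -4], [5, -4], [2, 1]]
A^2B = [[0, 6], [8, -3], [-1, -1]]
Controllability matrix C = [B  AB  A^2B] = [[-2, 0, 4, -4, 0, 6], [1, -1, 5, -4, 8, -3], [1, -2, 2, 1, -1, -1]]
Take the 3×3 submatrix of C formed by columns 1, 2, 3: [[-2, 0, 4], [1, -1, 5], [1, -2, 2]]. Its determinant is (-2)·((-1)·2 - 5·(-2)) - 0·(1·2 - 5·1) + 4·(1·(-2) - (-1)·1) = (-2)·8 - 0·(-3) + 4·(-1) = -20 ≠ 0.
So rank(C) ≥ 3; since C has 3 rows, rank(C) = 3.
rank(C) = 3 = n, so the pair (A, B) is completely controllable.

3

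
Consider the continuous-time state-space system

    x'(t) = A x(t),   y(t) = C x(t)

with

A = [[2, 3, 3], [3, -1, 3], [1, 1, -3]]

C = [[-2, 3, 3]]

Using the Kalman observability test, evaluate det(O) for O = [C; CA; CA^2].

CA = [[8, -6, -6]]
CA^2 = [[-8, 24, 24]]
Observability matrix O = [C; CA; CA^2] = [[-2, 3, 3], [8, -6, -6], [-8, 24, 24]]
Expanding along the first row, det(O) = (-2)·((-6)·24 - (-6)·24) - 3·(8·24 - (-6)·(-8)) + 3·(8·24 - (-6)·(-8)) = (-2)·0 - 3·144 + 3·144 = 0
Since det(O) = 0, rank(O) < 3 and the system is not completely observable.

0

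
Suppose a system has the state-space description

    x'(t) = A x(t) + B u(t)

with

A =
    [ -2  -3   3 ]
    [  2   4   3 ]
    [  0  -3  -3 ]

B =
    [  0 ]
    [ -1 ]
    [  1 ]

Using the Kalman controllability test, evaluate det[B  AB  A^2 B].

AB = [[6], [-1], [0]]
A^2B = [[-9], [8], [3]]
Controllability matrix C = [B  AB  A^2B] = [[0, 6, -9], [-1, -1, 8], [1, 0, 3]]
Expanding along the first row, det(C) = 0·((-1)·3 - 8·0) - 6·((-1)·3 - 8·1) + (-9)·((-1)·0 - (-1)·1) = 0·(-3) - 6·(-11) + (-9)·1 = 57
Since det(C) ≠ 0, rank(C) = 3 and the system is completely controllable.

57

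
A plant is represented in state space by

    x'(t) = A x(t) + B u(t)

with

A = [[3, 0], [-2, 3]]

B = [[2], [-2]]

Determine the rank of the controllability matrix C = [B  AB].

2

AB = [[6], [-10]]
Controllability matrix C = [B  AB] = [[2, 6], [-2, -10]]
det(C) = 2·(-10) - 6·(-2) = -20 - (-12) = -8 ≠ 0, so rank(C) = 2.
rank(C) = 2 = n, so the pair (A, B) is completely controllable.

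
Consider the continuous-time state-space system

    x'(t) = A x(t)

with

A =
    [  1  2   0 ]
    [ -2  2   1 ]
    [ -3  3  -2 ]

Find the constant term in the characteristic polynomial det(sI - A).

21

Expand det(sI - A) for the 3×3 matrix.
p(s) = s^3 - s^2 - 3s + 21.
(Check: constant term = det(-A) = (-1)^3 det A = 21; coefficient of s^2 = -tr A = -1.)
The constant term is 21.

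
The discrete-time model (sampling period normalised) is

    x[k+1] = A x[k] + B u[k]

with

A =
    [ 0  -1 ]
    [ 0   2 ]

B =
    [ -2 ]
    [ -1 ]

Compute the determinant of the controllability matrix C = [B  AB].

AB = [[1], [-2]]
Controllability matrix C = [B  AB] = [[-2, 1], [-1, -2]]
det(C) = (-2)·(-2) - 1·(-1) = 4 - (-1) = 5
Since det(C) ≠ 0, rank(C) = 2 and the system is completely controllable.

5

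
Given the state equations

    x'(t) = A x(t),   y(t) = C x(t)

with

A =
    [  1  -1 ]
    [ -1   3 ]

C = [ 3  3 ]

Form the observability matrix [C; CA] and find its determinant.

18

CA = [[0, 6]]
Observability matrix O = [C; CA] = [[3, 3], [0, 6]]
det(O) = 3·6 - 3·0 = 18 - 0 = 18
Since det(O) ≠ 0, rank(O) = 2 and the system is completely observable.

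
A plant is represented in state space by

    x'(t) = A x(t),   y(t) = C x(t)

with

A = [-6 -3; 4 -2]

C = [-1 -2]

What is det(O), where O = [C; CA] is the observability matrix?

-11

CA = [[-2, 7]]
Observability matrix O = [C; CA] = [[-1, -2], [-2, 7]]
det(O) = (-1)·7 - (-2)·(-2) = -7 - 4 = -11
Since det(O) ≠ 0, rank(O) = 2 and the system is completely observable.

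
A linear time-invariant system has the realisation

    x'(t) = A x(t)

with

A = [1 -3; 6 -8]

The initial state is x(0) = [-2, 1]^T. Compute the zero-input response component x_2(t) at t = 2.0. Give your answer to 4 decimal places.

det(sI - A) = s^2 - (tr A)s + det A, with tr A = 1 + (-8) = -7 and det A = 1·(-8) - (-3)·6 = -8 - (-18) = 10.
So p(s) = det(sI - A) = s^2 + 7s + 10.
Factor s^2 + 7s + 10: two numbers with sum -7 and product 10 are -2 and -5, so s^2 + 7s + 10 = (s + 2)(s + 5).
Hence p(s) = (s + 2) (s + 5), with roots -5, -2.
The eigenvalues -5, -2 are distinct and real, so A is diagonalisable and x(t) = e^{At} x(0) = V diag(e^{λ_i t}) V^{-1} x(0), where the columns of V are the eigenvectors.
λ = -5: A - (-5)I = [[6, -3], [6, -3]]. Row 1 gives 6·v1 + (-3)·v2 = 0, so take v_1 = [1, 2]^T.
λ = -2: A - (-2)I = [[3, -3], [6, -6]]. Row 1 gives 3·v1 + (-3)·v2 = 0, so take v_2 = [-1, -1]^T.
V = [v_1 v_2] = [[1, -1], [2, -1]] has det V = 1, so V^{-1} = adj(V)/det V = [[-1, 1], [-2, 1]].
Modal coordinates z(0) = V^{-1} x(0): (-1)·(-2) + 1·1 = 3; (-2)·(-2) + 1·1 = 5; so z(0) = [3, 5]^T.
x_2(t) = Σ_i (v_i)_2 · z_i(0) · e^{λ_i t} (row 2 of V times the modal terms).
x_2(2.0) = 2·3·e^{-5·2.0} + (-1)·5·e^{-2·2.0} = 6·0.000045 + (-5)·0.018316 = -0.0913.

-0.0913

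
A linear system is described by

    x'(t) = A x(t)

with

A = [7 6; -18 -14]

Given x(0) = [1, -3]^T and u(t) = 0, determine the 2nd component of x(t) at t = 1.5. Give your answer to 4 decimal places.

0.1460

det(sI - A) = s^2 - (tr A)s + det A, with tr A = 7 + (-14) = -7 and det A = 7·(-14) - 6·(-18) = -98 - (-108) = 10.
So p(s) = det(sI - A) = s^2 + 7s + 10.
Factor s^2 + 7s + 10: two numbers with sum -7 and product 10 are -2 and -5, so s^2 + 7s + 10 = (s + 2)(s + 5).
Hence p(s) = (s + 2) (s + 5), with roots -5, -2.
The eigenvalues -5, -2 are distinct and real, so A is diagonalisable and x(t) = e^{At} x(0) = V diag(e^{λ_i t}) V^{-1} x(0), where the columns of V are the eigenvectors.
λ = -5: A - (-5)I = [[12, 6], [-18, -9]]. Row 1 gives 12·v1 + 6·v2 = 0, so take v_1 = [1, -2]^T.
λ = -2: A - (-2)I = [[9, 6], [-18, -12]]. Row 1 gives 9·v1 + 6·v2 = 0, so take v_2 = [2, -3]^T.
V = [v_1 v_2] = [[1, 2], [-2, -3]] has det V = 1, so V^{-1} = adj(V)/det V = [[-3, -2], [2, 1]].
Modal coordinates z(0) = V^{-1} x(0): (-3)·1 + (-2)·(-3) = 3; 2·1 + 1·(-3) = -1; so z(0) = [3, -1]^T.
x_2(t) = Σ_i (v_i)_2 · z_i(0) · e^{λ_i t} (row 2 of V times the modal terms).
x_2(1.5) = (-2)·3·e^{-5·1.5} + (-3)·(-1)·e^{-2·1.5} = (-6)·0.000553 + 3·0.049787 = 0.1460.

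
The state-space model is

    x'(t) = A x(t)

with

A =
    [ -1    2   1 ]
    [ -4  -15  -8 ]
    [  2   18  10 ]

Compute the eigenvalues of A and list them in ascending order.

det(sI - A) = s^3 - (tr A)s^2 + (M11 + M22 + M33)s - det A, where Mii is the 2×2 principal minor of A obtained by deleting row i and column i.
tr A = (-1) + (-15) + 10 = -6; M11 = (-15)·10 - (-8)·18 = -150 - (-144) = -6; M22 = (-1)·10 - 1·2 = -10 - 2 = -12; M33 = (-1)·(-15) - 2·(-4) = 15 - (-8) = 23; sum of minors = 5.
det A = (-1)·((-15)·10 - (-8)·18) - 2·((-4)·10 - (-8)·2) + 1·((-4)·18 - (-15)·2) = (-1)·(-6) - 2·(-24) + 1·(-42) = 12.
So p(s) = det(sI - A) = s^3 + 6s^2 + 5s - 12.
Rational-root test: any integer root divides -12. Testing small divisors, s = 1 works: p(1) = 1 + 6 + 5 + (-12) = 0, so (s - 1) is a factor.
Dividing, p(s) = (s - 1)(s^2 + 7s + 12).
Factor s^2 + 7s + 12: two numbers with sum -7 and product 12 are -3 and -4, so s^2 + 7s + 12 = (s + 3)(s + 4).
Hence p(s) = (s - 1) (s + 3) (s + 4), with roots -4, -3, 1.
At least one eigenvalue has non-negative real part, so the system is not asymptotically stable.

-4, -3, 1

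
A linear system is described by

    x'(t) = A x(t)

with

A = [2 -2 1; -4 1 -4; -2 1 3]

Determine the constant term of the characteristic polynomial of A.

Expand det(sI - A) for the 3×3 matrix.
p(s) = s^3 - 6s^2 + 9s + 28.
(Check: constant term = det(-A) = (-1)^3 det A = 28; coefficient of s^2 = -tr A = -6.)
The constant term is 28.

28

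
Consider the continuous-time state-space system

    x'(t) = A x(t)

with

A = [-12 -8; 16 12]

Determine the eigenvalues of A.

det(sI - A) = s^2 - (tr A)s + det A, with tr A = (-12) + 12 = 0 and det A = (-12)·12 - (-8)·16 = -144 - (-128) = -16.
So p(s) = det(sI - A) = s^2 - 16.
Factor s^2 - 16: two numbers with sum 0 and product -16 are 4 and -4, so s^2 - 16 = (s - 4)(s + 4).
Hence p(s) = (s - 4) (s + 4), with roots -4, 4.
At least one eigenvalue has non-negative real part, so the system is not asymptotically stable.

-4, 4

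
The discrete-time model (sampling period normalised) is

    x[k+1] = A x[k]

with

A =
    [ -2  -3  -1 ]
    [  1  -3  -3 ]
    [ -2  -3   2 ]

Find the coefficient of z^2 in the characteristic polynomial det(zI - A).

Expand det(zI - A) for the 3×3 matrix.
p(z) = z^3 + 3z^2 - 12z - 27.
(Check: constant term = det(-A) = (-1)^3 det A = -27; coefficient of z^2 = -tr A = 3.)
The coefficient of z^2 is 3.

3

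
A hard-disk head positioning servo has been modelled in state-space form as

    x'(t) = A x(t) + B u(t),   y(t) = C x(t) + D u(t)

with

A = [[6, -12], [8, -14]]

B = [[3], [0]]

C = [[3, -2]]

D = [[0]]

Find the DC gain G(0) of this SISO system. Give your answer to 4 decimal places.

6.5000

G(0) = C(-A)^{-1}B + D = -C A^{-1} B + D.
det A = 12, so A^{-1} = (1/12)·adj(A) = [[-7/6, 1], [-2/3, 1/2]]
A^{-1} B = [-7/2, -2]^T
C A^{-1} B = -13/2
G(0) = D - C A^{-1} B = 0 - (-13/2) = 13/2 ≈ 6.5000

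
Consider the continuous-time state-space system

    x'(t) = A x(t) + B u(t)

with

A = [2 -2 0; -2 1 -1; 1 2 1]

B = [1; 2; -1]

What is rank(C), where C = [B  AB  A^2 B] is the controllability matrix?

3

AB = [[-2], [1], [4]]
A^2B = [[-6], [1], [4]]
Controllability matrix C = [B  AB  A^2B] = [[1, -2, -6], [2, 1, 1], [-1, 4, 4]]
det(C) = 1·(1·4 - 1·4) - (-2)·(2·4 - 1·(-1)) + (-6)·(2·4 - 1·(-1)) = 1·0 - (-2)·9 + (-6)·9 = -36 ≠ 0, so rank(C) = 3.
rank(C) = 3 = n, so the pair (A, B) is completely controllable.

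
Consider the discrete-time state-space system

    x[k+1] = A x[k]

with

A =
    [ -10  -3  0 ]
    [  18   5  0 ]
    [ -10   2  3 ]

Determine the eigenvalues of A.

det(zI - A) = z^3 - (tr A)z^2 + (M11 + M22 + M33)z - det A, where Mii is the 2×2 principal minor of A obtained by deleting row i and column i.
tr A = (-10) + 5 + 3 = -2; M11 = 5·3 - 0·2 = 15 - 0 = 15; M22 = (-10)·3 - 0·(-10) = -30 - 0 = -30; M33 = (-10)·5 - (-3)·18 = -50 - (-54) = 4; sum of minors = -11.
det A = (-10)·(5·3 - 0·2) - (-3)·(18·3 - 0·(-10)) + 0·(18·2 - 5·(-10)) = (-10)·15 - (-3)·54 + 0·86 = 12.
So p(z) = det(zI - A) = z^3 + 2z^2 - 11z - 12.
Rational-root test: any integer root divides -12. Testing small divisors, z = -1 works: p(-1) = -1 + 2 + 11 + (-12) = 0, so (z + 1) is a factor.
Dividing, p(z) = (z + 1)(z^2 + z - 12).
Factor z^2 + z - 12: two numbers with sum -1 and product -12 are 3 and -4, so z^2 + z - 12 = (z - 3)(z + 4).
Hence p(z) = (z - 3) (z + 1) (z + 4), with roots -4, -1, 3.

-4, -1, 3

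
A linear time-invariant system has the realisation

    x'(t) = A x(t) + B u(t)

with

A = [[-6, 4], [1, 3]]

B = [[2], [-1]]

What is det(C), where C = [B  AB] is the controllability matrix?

AB = [[-16], [-1]]
Controllability matrix C = [B  AB] = [[2, -16], [-1, -1]]
det(C) = 2·(-1) - (-16)·(-1) = -2 - 16 = -18
Since det(C) ≠ 0, rank(C) = 2 and the system is completely controllable.

-18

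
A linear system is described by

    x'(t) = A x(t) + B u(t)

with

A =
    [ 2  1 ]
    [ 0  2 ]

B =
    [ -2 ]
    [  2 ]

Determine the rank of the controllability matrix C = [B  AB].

AB = [[-2], [4]]
Controllability matrix C = [B  AB] = [[-2, -2], [2, 4]]
det(C) = (-2)·4 - (-2)·2 = -8 - (-4) = -4 ≠ 0, so rank(C) = 2.
rank(C) = 2 = n, so the pair (A, B) is completely controllable.

2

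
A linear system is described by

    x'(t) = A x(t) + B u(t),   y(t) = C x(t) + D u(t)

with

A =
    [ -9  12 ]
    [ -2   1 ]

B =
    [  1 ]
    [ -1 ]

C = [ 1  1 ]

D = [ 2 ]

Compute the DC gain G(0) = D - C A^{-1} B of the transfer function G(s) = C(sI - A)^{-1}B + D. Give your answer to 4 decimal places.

0.4000

G(0) = C(-A)^{-1}B + D = -C A^{-1} B + D.
det A = 15, so A^{-1} = (1/15)·adj(A) = [[1/15, -4/5], [2/15, -3/5]]
A^{-1} B = [13/15, 11/15]^T
C A^{-1} B = 8/5
G(0) = D - C A^{-1} B = 2 - (8/5) = 2/5 ≈ 0.4000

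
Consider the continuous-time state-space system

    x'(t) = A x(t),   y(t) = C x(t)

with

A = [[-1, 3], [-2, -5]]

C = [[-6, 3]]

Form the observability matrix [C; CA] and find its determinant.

CA = [[0, -33]]
Observability matrix O = [C; CA] = [[-6, 3], [0, -33]]
det(O) = (-6)·(-33) - 3·0 = 198 - 0 = 198
Since det(O) ≠ 0, rank(O) = 2 and the system is completely observable.

198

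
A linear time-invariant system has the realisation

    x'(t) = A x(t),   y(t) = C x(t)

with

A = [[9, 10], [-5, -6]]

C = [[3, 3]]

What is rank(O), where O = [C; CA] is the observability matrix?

CA = [[12, 12]]
Observability matrix O = [C; CA] = [[3, 3], [12, 12]]
Every row of O is a scalar multiple of row 1 = [3, 3] (multipliers 1, 4), so the rows span a one-dimensional space.
O ≠ 0, hence rank(O) = 1.
rank(O) = 1 < n = 2, so the pair (A, C) is not completely observable.

1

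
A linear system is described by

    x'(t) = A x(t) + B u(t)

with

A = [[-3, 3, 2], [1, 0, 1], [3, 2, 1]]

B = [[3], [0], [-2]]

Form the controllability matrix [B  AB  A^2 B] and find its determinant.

-8

AB = [[-13], [1], [7]]
A^2B = [[56], [-6], [-30]]
Controllability matrix C = [B  AB  A^2B] = [[3, -13, 56], [0, 1, -6], [-2, 7, -30]]
Expanding along the first row, det(C) = 3·(1·(-30) - (-6)·7) - (-13)·(0·(-30) - (-6)·(-2)) + 56·(0·7 - 1·(-2)) = 3·12 - (-13)·(-12) + 56·2 = -8
Since det(C) ≠ 0, rank(C) = 3 and the system is completely controllable.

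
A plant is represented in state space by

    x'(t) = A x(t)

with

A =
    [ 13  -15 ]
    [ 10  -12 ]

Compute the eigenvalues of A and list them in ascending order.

-2, 3

det(sI - A) = s^2 - (tr A)s + det A, with tr A = 13 + (-12) = 1 and det A = 13·(-12) - (-15)·10 = -156 - (-150) = -6.
So p(s) = det(sI - A) = s^2 - s - 6.
Factor s^2 - s - 6: two numbers with sum 1 and product -6 are 3 and -2, so s^2 - s - 6 = (s - 3)(s + 2).
Hence p(s) = (s - 3) (s + 2), with roots -2, 3.
At least one eigenvalue has non-negative real part, so the system is not asymptotically stable.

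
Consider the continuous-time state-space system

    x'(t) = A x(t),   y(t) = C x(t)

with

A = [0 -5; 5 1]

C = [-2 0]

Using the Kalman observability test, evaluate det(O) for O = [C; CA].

-20

CA = [[0, 10]]
Observability matrix O = [C; CA] = [[-2, 0], [0, 10]]
det(O) = (-2)·10 - 0·0 = -20 - 0 = -20
Since det(O) ≠ 0, rank(O) = 2 and the system is completely observable.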